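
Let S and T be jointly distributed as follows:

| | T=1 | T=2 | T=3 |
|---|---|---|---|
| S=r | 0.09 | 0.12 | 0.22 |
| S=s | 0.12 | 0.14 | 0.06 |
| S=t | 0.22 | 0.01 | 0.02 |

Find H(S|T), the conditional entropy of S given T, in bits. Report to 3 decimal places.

1.273 bits

Chain rule: H(S|T) = H(S,T) − H(T).
Marginals: p(S) = (0.4300, 0.3200, 0.2500), p(T) = (0.4300, 0.2700, 0.3000).
H(S,T) = 2.8279 bits; H(T) = 1.5547 bits.
H(S|T) = 2.8279 − 1.5547 = 1.273 bits.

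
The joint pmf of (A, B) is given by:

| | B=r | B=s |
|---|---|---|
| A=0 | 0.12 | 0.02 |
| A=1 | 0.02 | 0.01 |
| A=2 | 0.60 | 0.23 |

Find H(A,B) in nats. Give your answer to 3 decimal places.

H(A,B) = −Σ p(x,y)·ln p(x,y) over all 6 cells.
  cell (0,r): −0.12·ln0.12 = 0.2544
  cell (0,s): −0.02·ln0.02 = 0.0782
  cell (1,r): −0.02·ln0.02 = 0.0782
  cell (1,s): −0.01·ln0.01 = 0.0461
  cell (2,r): −0.60·ln0.60 = 0.3065
  cell (2,s): −0.23·ln0.23 = 0.3380
Sum = 1.101 nats.

1.101 nats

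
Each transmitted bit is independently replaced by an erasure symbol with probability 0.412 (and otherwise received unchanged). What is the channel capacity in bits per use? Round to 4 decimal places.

0.5880 bits

Binary erasure channel: capacity C = 1 − ε.
C = 1 − 0.412 = 0.5880 bits per channel use.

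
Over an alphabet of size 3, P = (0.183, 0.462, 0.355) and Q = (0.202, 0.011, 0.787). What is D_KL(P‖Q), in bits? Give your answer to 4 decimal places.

2.0574 bits

D(P‖Q) = Σ p·log₂(p/q).
  0.183·log₂(0.183/0.202) = -0.02608
  0.462·log₂(0.462/0.011) = 2.49125
  0.355·log₂(0.355/0.787) = -0.40773
D(P‖Q) = 2.0574 bits.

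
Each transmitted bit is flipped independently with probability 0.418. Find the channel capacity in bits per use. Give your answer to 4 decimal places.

Binary symmetric channel: C = 1 − h₂(ε) where h₂ is the binary entropy function.
h₂(0.418) = −0.418·log₂0.418 − 0.582·log₂0.582 = 0.9805.
C = 1 − 0.9805 = 0.0195 bits per channel use.

0.0195 bits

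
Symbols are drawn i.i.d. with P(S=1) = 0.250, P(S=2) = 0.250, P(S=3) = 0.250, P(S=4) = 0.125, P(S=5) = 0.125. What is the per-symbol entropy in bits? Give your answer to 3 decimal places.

2.250 bits

H(S) = −Σ p·log₂ p.
  −(0.250)·log₂(0.250) = 0.5000
  −(0.250)·log₂(0.250) = 0.5000
  −(0.250)·log₂(0.250) = 0.5000
  −(0.125)·log₂(0.125) = 0.3750
  −(0.125)·log₂(0.125) = 0.3750
Sum: 0.5000 + 0.5000 + 0.5000 + 0.3750 + 0.3750 = 2.250 bits.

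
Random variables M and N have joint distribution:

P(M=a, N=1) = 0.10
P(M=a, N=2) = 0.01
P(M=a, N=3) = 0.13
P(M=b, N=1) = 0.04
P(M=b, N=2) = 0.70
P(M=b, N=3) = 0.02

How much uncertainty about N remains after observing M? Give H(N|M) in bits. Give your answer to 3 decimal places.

Chain rule: H(N|M) = H(M,N) − H(M).
Marginals: p(M) = (0.2400, 0.7600), p(N) = (0.1400, 0.7100, 0.1500).
H(M,N) = 1.4401 bits; H(M) = 0.7950 bits.
H(N|M) = 1.4401 − 0.7950 = 0.645 bits.

0.645 bits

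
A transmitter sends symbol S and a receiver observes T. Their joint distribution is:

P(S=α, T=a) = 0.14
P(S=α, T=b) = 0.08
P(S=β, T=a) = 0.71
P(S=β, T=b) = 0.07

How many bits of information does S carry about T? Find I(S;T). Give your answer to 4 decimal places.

Marginals: p(S) = (0.2200, 0.7800), p(T) = (0.8500, 0.1500).
I(S;T) = Σ p(x,y)·log₂[p(x,y)/(p(x)p(y))].
  (α,a): 0.14·log₂(0.7487) = -0.05847
  (α,b): 0.08·log₂(2.4242) = 0.10220
  (β,a): 0.71·log₂(1.0709) = 0.07016
  (β,b): 0.07·log₂(0.5983) = -0.05188
Sum = 0.0620 bits.

0.0620 bits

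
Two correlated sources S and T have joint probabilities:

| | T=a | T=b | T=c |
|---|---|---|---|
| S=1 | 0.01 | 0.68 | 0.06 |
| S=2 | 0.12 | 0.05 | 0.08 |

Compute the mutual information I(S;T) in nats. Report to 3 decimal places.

Marginals: p(S) = (0.7500, 0.2500), p(T) = (0.1300, 0.7300, 0.1400).
I(S;T) = H(S) + H(T) − H(S,T).
H(S) = 0.5623, H(T) = 0.7702, H(S,T) = 1.0834.
I(S;T) = 0.5623 + 0.7702 − 1.0834 = 0.249 nats.

0.249 nats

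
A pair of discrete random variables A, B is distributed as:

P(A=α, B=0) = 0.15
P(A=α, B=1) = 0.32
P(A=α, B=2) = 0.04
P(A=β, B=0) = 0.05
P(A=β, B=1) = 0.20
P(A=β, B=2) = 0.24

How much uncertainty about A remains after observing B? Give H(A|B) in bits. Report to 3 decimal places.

Marginals: p(A) = (0.5100, 0.4900), p(B) = (0.2000, 0.5200, 0.2800).
H(A|B) = Σ p(B) · H(A|B=·).
  B=0: p=0.2000, H(A|B=0) = 0.8113
  B=1: p=0.5200, H(A|B=1) = 0.9612
  B=2: p=0.2800, H(A|B=2) = 0.5917
Weighted sum = 0.828 bits.

0.828 bits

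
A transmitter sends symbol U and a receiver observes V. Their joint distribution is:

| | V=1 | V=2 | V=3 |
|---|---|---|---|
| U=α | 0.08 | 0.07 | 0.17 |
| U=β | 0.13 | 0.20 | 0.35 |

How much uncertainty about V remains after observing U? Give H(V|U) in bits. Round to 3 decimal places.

1.467 bits

Chain rule: H(V|U) = H(U,V) − H(U).
Marginals: p(U) = (0.3200, 0.6800), p(V) = (0.2100, 0.2700, 0.5200).
H(U,V) = 2.3718 bits; H(U) = 0.9044 bits.
H(V|U) = 2.3718 − 0.9044 = 1.467 bits.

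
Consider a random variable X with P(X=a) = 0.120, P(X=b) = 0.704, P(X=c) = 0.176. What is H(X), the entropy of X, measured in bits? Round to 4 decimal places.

H(X) = −Σ p·log₂ p.
  −(0.120)·log₂(0.120) = 0.36707
  −(0.704)·log₂(0.704) = 0.35647
  −(0.176)·log₂(0.176) = 0.44112
Sum: 0.36707 + 0.35647 + 0.44112 = 1.1647 bits.

1.1647 bits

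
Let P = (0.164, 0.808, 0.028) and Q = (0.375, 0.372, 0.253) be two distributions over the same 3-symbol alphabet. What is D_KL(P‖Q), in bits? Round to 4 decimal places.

0.6196 bits

D(P‖Q) = Σ p·log₂(p/q).
  0.164·log₂(0.164/0.375) = -0.19568
  0.808·log₂(0.808/0.372) = 0.90419
  0.028·log₂(0.028/0.253) = -0.08892
D(P‖Q) = 0.6196 bits.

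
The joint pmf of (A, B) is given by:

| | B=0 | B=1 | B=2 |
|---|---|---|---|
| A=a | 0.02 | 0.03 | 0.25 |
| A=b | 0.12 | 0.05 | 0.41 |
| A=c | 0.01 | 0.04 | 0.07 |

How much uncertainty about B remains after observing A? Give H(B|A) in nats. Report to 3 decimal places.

0.729 nats

Marginals: p(A) = (0.3000, 0.5800, 0.1200), p(B) = (0.1500, 0.1200, 0.7300).
H(B|A) = Σ p(A) · H(B|A=·).
  A=a: p=0.3000, H(B|A=a) = 0.5627
  A=b: p=0.5800, H(B|A=b) = 0.7825
  A=c: p=0.1200, H(B|A=c) = 0.8877
Weighted sum = 0.729 nats.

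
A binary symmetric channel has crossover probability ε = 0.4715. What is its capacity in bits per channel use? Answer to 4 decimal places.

Binary symmetric channel: C = 1 − h₂(ε) where h₂ is the binary entropy function.
h₂(0.4715) = −0.4715·log₂0.4715 − 0.5285·log₂0.5285 = 0.9977.
C = 1 − 0.9977 = 0.0023 bits per channel use.

0.0023 bits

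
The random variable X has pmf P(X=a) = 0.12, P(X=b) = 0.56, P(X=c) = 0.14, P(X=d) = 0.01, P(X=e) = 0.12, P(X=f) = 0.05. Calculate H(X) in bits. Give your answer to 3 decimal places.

H(X) = −Σ p·log₂ p.
  −(0.12)·log₂(0.12) = 0.3671
  −(0.56)·log₂(0.56) = 0.4684
  −(0.14)·log₂(0.14) = 0.3971
  −(0.01)·log₂(0.01) = 0.0664
  −(0.12)·log₂(0.12) = 0.3671
  −(0.05)·log₂(0.05) = 0.2161
Sum: 0.3671 + 0.4684 + 0.3971 + 0.0664 + 0.3671 + 0.2161 = 1.882 bits.

1.882 bits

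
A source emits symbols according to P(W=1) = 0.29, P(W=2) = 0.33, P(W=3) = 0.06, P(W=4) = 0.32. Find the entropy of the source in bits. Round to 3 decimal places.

H(W) = −Σ p·log₂ p.
  −(0.29)·log₂(0.29) = 0.5179
  −(0.33)·log₂(0.33) = 0.5278
  −(0.06)·log₂(0.06) = 0.2435
  −(0.32)·log₂(0.32) = 0.5260
Sum: 0.5179 + 0.5278 + 0.2435 + 0.5260 = 1.815 bits.

1.815 bits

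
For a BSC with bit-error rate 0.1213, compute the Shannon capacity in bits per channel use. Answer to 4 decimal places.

Binary symmetric channel: C = 1 − h₂(ε) where h₂ is the binary entropy function.
h₂(0.1213) = −0.1213·log₂0.1213 − 0.8787·log₂0.8787 = 0.5331.
C = 1 − 0.5331 = 0.4669 bits per channel use.

0.4669 bits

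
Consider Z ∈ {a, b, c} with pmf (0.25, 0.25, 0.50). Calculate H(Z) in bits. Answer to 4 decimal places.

H(Z) = −Σ p·log₂ p.
  −(0.25)·log₂(0.25) = 0.50000
  −(0.25)·log₂(0.25) = 0.50000
  −(0.50)·log₂(0.50) = 0.50000
Sum: 0.50000 + 0.50000 + 0.50000 = 1.5000 bits.

1.5000 bits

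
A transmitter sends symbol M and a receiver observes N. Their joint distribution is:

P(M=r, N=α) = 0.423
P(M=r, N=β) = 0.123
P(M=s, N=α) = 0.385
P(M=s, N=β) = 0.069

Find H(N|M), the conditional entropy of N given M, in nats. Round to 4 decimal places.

0.4848 nats

Chain rule: H(N|M) = H(M,N) − H(M).
Marginals: p(M) = (0.5460, 0.4540), p(N) = (0.8080, 0.1920).
H(M,N) = 1.1737 nats; H(M) = 0.6889 nats.
H(N|M) = 1.1737 − 0.6889 = 0.4848 nats.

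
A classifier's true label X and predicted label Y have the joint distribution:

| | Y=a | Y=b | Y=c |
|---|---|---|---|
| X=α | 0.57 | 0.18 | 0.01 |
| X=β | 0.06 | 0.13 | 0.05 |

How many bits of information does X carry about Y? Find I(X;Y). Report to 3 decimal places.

0.166 bits

Marginals: p(X) = (0.7600, 0.2400), p(Y) = (0.6300, 0.3100, 0.0600).
I(X;Y) = Σ p(x,y)·log₂[p(x,y)/(p(x)p(y))].
  (α,a): 0.57·log₂(1.1905) = 0.1434
  (α,b): 0.18·log₂(0.7640) = -0.0699
  (α,c): 0.01·log₂(0.2193) = -0.0219
  (β,a): 0.06·log₂(0.3968) = -0.0800
  (β,b): 0.13·log₂(1.7473) = 0.1047
  (β,c): 0.05·log₂(3.4722) = 0.0898
Sum = 0.166 bits.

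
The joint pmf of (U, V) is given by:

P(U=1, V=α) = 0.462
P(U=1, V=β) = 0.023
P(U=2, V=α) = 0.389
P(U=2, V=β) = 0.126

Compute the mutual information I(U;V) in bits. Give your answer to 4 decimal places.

Marginals: p(U) = (0.4850, 0.5150), p(V) = (0.8510, 0.1490).
I(U;V) = Σ p(x,y)·log₂[p(x,y)/(p(x)p(y))].
  (1,α): 0.462·log₂(1.1194) = 0.07516
  (1,β): 0.023·log₂(0.3183) = -0.03799
  (2,α): 0.389·log₂(0.8876) = -0.06692
  (2,β): 0.126·log₂(1.6420) = 0.09015
Sum = 0.0604 bits.

0.0604 bits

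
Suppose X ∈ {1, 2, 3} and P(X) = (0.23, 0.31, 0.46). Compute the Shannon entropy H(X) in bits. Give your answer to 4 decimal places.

1.5268 bits

H(X) = −Σ p·log₂ p.
  −(0.23)·log₂(0.23) = 0.48767
  −(0.31)·log₂(0.31) = 0.52379
  −(0.46)·log₂(0.46) = 0.51534
Sum: 0.48767 + 0.52379 + 0.51534 = 1.5268 bits.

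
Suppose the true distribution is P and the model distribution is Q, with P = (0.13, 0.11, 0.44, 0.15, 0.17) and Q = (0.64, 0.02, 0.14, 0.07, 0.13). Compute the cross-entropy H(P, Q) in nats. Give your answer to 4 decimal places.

H(P,Q) = −Σ p·ln q.
  −0.13·ln(0.64) = 0.05802
  −0.11·ln(0.02) = 0.43032
  −0.44·ln(0.14) = 0.86509
  −0.15·ln(0.07) = 0.39889
  −0.17·ln(0.13) = 0.34684
H(P,Q) = 2.0992 nats.

2.0992 nats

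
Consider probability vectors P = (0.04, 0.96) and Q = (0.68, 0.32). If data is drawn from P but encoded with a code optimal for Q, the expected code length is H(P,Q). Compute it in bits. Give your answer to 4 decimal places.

H(P,Q) = −Σ p·log₂ q.
  −0.04·log₂(0.68) = 0.02226
  −0.96·log₂(0.32) = 1.57810
H(P,Q) = 1.6004 bits.

1.6004 bits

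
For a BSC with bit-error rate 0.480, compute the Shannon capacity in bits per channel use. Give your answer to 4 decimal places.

0.0012 bits

Binary symmetric channel: C = 1 − h₂(ε) where h₂ is the binary entropy function.
h₂(0.480) = −0.480·log₂0.480 − 0.520·log₂0.520 = 0.9988.
C = 1 − 0.9988 = 0.0012 bits per channel use.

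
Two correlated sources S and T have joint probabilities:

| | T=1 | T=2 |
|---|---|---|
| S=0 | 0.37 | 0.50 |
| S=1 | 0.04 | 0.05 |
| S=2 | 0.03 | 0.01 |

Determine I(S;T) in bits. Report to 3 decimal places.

Marginals: p(S) = (0.8700, 0.0900, 0.0400), p(T) = (0.4400, 0.5600).
I(S;T) = H(S) + H(T) − H(S,T).
H(S) = 0.6732, H(T) = 0.9896, H(S,T) = 1.6508.
I(S;T) = 0.6732 + 0.9896 − 1.6508 = 0.012 bits.

0.012 bits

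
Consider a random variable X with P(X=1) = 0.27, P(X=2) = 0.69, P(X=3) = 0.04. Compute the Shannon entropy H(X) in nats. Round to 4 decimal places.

H(X) = −Σ p·ln p.
  −(0.27)·ln(0.27) = 0.35352
  −(0.69)·ln(0.69) = 0.25603
  −(0.04)·ln(0.04) = 0.12876
Sum: 0.35352 + 0.25603 + 0.12876 = 0.7383 nats.

0.7383 nats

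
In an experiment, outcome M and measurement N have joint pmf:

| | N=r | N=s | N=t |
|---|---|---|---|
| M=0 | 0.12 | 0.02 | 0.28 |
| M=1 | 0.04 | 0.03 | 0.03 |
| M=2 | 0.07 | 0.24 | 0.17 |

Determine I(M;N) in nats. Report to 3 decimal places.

0.138 nats

Marginals: p(M) = (0.4200, 0.1000, 0.4800), p(N) = (0.2300, 0.2900, 0.4800).
I(M;N) = H(M) + H(N) − H(M,N).
H(M) = 0.9469, H(N) = 1.0493, H(M,N) = 1.8581.
I(M;N) = 0.9469 + 1.0493 − 1.8581 = 0.138 nats.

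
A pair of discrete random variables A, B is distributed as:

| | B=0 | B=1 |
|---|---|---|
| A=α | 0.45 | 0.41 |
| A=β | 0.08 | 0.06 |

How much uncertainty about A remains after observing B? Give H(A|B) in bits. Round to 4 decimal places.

0.5834 bits

Chain rule: H(A|B) = H(A,B) − H(B).
Marginals: p(A) = (0.8600, 0.1400), p(B) = (0.5300, 0.4700).
H(A,B) = 1.5808 bits; H(B) = 0.9974 bits.
H(A|B) = 1.5808 − 0.9974 = 0.5834 bits.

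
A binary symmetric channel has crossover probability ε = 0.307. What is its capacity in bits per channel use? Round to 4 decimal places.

Binary symmetric channel: C = 1 − h₂(ε) where h₂ is the binary entropy function.
h₂(0.307) = −0.307·log₂0.307 − 0.693·log₂0.693 = 0.8897.
C = 1 − 0.8897 = 0.1103 bits per channel use.

0.1103 bits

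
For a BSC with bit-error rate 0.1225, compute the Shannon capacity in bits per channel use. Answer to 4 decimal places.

Binary symmetric channel: C = 1 − h₂(ε) where h₂ is the binary entropy function.
h₂(0.1225) = −0.1225·log₂0.1225 − 0.8775·log₂0.8775 = 0.5365.
C = 1 − 0.5365 = 0.4635 bits per channel use.

0.4635 bits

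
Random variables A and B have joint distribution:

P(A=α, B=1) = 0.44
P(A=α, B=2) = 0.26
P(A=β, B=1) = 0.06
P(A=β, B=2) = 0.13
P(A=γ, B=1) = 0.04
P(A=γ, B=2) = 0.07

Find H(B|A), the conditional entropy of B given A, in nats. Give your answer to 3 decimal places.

0.652 nats

Marginals: p(A) = (0.7000, 0.1900, 0.1100), p(B) = (0.5400, 0.4600).
H(B|A) = Σ p(A) · H(B|A=·).
  A=α: p=0.7000, H(B|A=α) = 0.6597
  A=β: p=0.1900, H(B|A=β) = 0.6237
  A=γ: p=0.1100, H(B|A=γ) = 0.6555
Weighted sum = 0.652 nats.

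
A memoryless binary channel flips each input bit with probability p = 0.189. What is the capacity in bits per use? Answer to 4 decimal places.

0.3006 bits

Binary symmetric channel: C = 1 − h₂(ε) where h₂ is the binary entropy function.
h₂(0.189) = −0.189·log₂0.189 − 0.811·log₂0.811 = 0.6994.
C = 1 − 0.6994 = 0.3006 bits per channel use.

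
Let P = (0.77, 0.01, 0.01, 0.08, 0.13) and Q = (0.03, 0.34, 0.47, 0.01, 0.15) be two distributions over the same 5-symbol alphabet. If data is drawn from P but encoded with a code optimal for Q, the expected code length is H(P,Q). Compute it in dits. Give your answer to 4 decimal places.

H(P,Q) = −Σ p·log₁₀ q.
  −0.77·log₁₀(0.03) = 1.17262
  −0.01·log₁₀(0.34) = 0.00469
  −0.01·log₁₀(0.47) = 0.00328
  −0.08·log₁₀(0.01) = 0.16000
  −0.13·log₁₀(0.15) = 0.10711
H(P,Q) = 1.4477 dits.

1.4477 dits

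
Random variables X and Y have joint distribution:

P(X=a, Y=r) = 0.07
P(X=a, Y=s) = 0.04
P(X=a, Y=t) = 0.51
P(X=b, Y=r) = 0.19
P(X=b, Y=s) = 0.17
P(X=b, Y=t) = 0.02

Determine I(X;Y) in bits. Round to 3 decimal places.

0.469 bits

Marginals: p(X) = (0.6200, 0.3800), p(Y) = (0.2600, 0.2100, 0.5300).
I(X;Y) = H(X) + H(Y) − H(X,Y).
H(X) = 0.9580, H(Y) = 1.4636, H(X,Y) = 1.9524.
I(X;Y) = 0.9580 + 1.4636 − 1.9524 = 0.469 bits.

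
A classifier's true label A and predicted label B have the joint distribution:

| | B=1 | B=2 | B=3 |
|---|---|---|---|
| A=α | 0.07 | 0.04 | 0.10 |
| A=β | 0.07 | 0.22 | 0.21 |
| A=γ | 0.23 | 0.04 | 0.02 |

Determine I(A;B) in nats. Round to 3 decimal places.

0.191 nats

Marginals: p(A) = (0.2100, 0.5000, 0.2900), p(B) = (0.3700, 0.3000, 0.3300).
I(A;B) = Σ p(x,y)·ln[p(x,y)/(p(x)p(y))].
  (α,1): 0.07·ln(0.9009) = -0.0073
  (α,2): 0.04·ln(0.6349) = -0.0182
  (α,3): 0.10·ln(1.4430) = 0.0367
  (β,1): 0.07·ln(0.3784) = -0.0680
  (β,2): 0.22·ln(1.4667) = 0.0843
  (β,3): 0.21·ln(1.2727) = 0.0506
  (γ,1): 0.23·ln(2.1435) = 0.1754
  (γ,2): 0.04·ln(0.4598) = -0.0311
  (γ,3): 0.02·ln(0.2090) = -0.0313
Sum = 0.191 nats.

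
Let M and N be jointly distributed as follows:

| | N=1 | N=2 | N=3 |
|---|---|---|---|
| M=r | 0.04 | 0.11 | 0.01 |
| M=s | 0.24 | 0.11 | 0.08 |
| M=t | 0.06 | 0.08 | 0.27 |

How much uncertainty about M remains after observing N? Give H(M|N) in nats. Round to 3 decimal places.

Chain rule: H(M|N) = H(M,N) − H(N).
Marginals: p(M) = (0.1600, 0.4300, 0.4100), p(N) = (0.3400, 0.3000, 0.3600).
H(M,N) = 1.9294 nats; H(N) = 1.0958 nats.
H(M|N) = 1.9294 − 1.0958 = 0.834 nats.

0.834 nats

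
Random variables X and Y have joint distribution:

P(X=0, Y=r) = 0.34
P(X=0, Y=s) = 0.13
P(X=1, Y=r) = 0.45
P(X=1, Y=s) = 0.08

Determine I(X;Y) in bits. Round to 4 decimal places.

0.0172 bits

Marginals: p(X) = (0.4700, 0.5300), p(Y) = (0.7900, 0.2100).
I(X;Y) = H(X) + H(Y) − H(X,Y).
H(X) = 0.9974, H(Y) = 0.7415, H(X,Y) = 1.7217.
I(X;Y) = 0.9974 + 0.7415 − 1.7217 = 0.0172 bits.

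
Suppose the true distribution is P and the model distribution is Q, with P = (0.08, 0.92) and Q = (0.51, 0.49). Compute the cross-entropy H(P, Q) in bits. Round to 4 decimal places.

1.0245 bits

H(P,Q) = −Σ p·log₂ q.
  −0.08·log₂(0.51) = 0.07771
  −0.92·log₂(0.49) = 0.94681
H(P,Q) = 1.0245 bits.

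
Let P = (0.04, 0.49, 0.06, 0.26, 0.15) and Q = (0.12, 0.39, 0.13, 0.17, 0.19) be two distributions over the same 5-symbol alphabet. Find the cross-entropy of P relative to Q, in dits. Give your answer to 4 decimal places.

0.5986 dits

H(P,Q) = −Σ p·log₁₀ q.
  −0.04·log₁₀(0.12) = 0.03683
  −0.49·log₁₀(0.39) = 0.20038
  −0.06·log₁₀(0.13) = 0.05316
  −0.26·log₁₀(0.17) = 0.20008
  −0.15·log₁₀(0.19) = 0.10819
H(P,Q) = 0.5986 dits.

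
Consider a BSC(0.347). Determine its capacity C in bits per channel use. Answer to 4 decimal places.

0.0686 bits

Binary symmetric channel: C = 1 − h₂(ε) where h₂ is the binary entropy function.
h₂(0.347) = −0.347·log₂0.347 − 0.653·log₂0.653 = 0.9314.
C = 1 − 0.9314 = 0.0686 bits per channel use.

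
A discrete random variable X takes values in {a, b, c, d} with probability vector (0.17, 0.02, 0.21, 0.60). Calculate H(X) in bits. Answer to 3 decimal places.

H(X) = −Σ p·log₂ p.
  −(0.17)·log₂(0.17) = 0.4346
  −(0.02)·log₂(0.02) = 0.1129
  −(0.21)·log₂(0.21) = 0.4728
  −(0.60)·log₂(0.60) = 0.4422
Sum: 0.4346 + 0.1129 + 0.4728 + 0.4422 = 1.462 bits.

1.462 bits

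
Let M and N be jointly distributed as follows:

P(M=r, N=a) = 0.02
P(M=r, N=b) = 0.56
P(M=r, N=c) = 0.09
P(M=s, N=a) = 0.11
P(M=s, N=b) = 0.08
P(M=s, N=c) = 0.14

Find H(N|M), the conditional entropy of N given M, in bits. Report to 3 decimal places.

Marginals: p(M) = (0.6700, 0.3300), p(N) = (0.1300, 0.6400, 0.2300).
H(N|M) = Σ p(M) · H(N|M=·).
  M=r: p=0.6700, H(N|M=r) = 0.7565
  M=s: p=0.3300, H(N|M=s) = 1.5487
Weighted sum = 1.018 bits.

1.018 bits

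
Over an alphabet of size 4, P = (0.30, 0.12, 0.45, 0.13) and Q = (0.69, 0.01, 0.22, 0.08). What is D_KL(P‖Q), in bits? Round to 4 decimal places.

0.6254 bits

D(P‖Q) = Σ p·log₂(p/q).
  0.30·log₂(0.30/0.69) = -0.36049
  0.12·log₂(0.12/0.01) = 0.43020
  0.45·log₂(0.45/0.22) = 0.46459
  0.13·log₂(0.13/0.08) = 0.09106
D(P‖Q) = 0.6254 bits.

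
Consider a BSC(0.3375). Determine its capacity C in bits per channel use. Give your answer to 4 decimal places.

Binary symmetric channel: C = 1 − h₂(ε) where h₂ is the binary entropy function.
h₂(0.3375) = −0.3375·log₂0.3375 − 0.6625·log₂0.6625 = 0.9224.
C = 1 − 0.9224 = 0.0776 bits per channel use.

0.0776 bits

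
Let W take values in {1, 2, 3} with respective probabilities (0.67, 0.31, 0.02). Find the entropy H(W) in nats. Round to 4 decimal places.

0.7096 nats

H(W) = −Σ p·ln p.
  −(0.67)·ln(0.67) = 0.26832
  −(0.31)·ln(0.31) = 0.36307
  −(0.02)·ln(0.02) = 0.07824
Sum: 0.26832 + 0.36307 + 0.07824 = 0.7096 nats.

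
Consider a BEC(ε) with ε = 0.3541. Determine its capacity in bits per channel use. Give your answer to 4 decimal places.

Binary erasure channel: capacity C = 1 − ε.
C = 1 − 0.3541 = 0.6459 bits per channel use.

0.6459 bits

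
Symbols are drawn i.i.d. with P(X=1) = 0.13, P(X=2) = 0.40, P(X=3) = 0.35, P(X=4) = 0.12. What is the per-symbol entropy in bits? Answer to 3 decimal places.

H(X) = −Σ p·log₂ p.
  −(0.13)·log₂(0.13) = 0.3826
  −(0.40)·log₂(0.40) = 0.5288
  −(0.35)·log₂(0.35) = 0.5301
  −(0.12)·log₂(0.12) = 0.3671
Sum: 0.3826 + 0.5288 + 0.5301 + 0.3671 = 1.809 bits.

1.809 bits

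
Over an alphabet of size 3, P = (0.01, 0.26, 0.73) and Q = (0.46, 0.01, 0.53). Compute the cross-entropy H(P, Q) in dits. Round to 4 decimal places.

H(P,Q) = −Σ p·log₁₀ q.
  −0.01·log₁₀(0.46) = 0.00337
  −0.26·log₁₀(0.01) = 0.52000
  −0.73·log₁₀(0.53) = 0.20128
H(P,Q) = 0.7247 dits.

0.7247 dits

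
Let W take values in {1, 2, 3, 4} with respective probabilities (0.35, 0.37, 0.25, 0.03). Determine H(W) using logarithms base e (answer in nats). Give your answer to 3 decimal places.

H(W) = −Σ p·ln p.
  −(0.35)·ln(0.35) = 0.3674
  −(0.37)·ln(0.37) = 0.3679
  −(0.25)·ln(0.25) = 0.3466
  −(0.03)·ln(0.03) = 0.1052
Sum: 0.3674 + 0.3679 + 0.3466 + 0.1052 = 1.187 nats.

1.187 nats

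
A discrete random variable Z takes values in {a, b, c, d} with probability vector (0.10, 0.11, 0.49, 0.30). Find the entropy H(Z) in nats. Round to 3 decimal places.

H(Z) = −Σ p·ln p.
  −(0.10)·ln(0.10) = 0.2303
  −(0.11)·ln(0.11) = 0.2428
  −(0.49)·ln(0.49) = 0.3495
  −(0.30)·ln(0.30) = 0.3612
Sum: 0.2303 + 0.2428 + 0.3495 + 0.3612 = 1.184 nats.

1.184 nats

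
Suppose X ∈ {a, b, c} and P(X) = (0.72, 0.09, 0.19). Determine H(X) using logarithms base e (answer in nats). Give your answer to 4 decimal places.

H(X) = −Σ p·ln p.
  −(0.72)·ln(0.72) = 0.23652
  −(0.09)·ln(0.09) = 0.21672
  −(0.19)·ln(0.19) = 0.31554
Sum: 0.23652 + 0.21672 + 0.31554 = 0.7688 nats.

0.7688 nats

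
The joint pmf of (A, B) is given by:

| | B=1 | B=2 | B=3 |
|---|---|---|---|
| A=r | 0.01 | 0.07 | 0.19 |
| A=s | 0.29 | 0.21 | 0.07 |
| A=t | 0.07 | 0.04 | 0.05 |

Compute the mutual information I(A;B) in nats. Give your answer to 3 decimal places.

0.177 nats

Marginals: p(A) = (0.2700, 0.5700, 0.1600), p(B) = (0.3700, 0.3200, 0.3100).
I(A;B) = H(A) + H(B) − H(A,B).
H(A) = 0.9671, H(B) = 1.0956, H(A,B) = 1.8853.
I(A;B) = 0.9671 + 1.0956 − 1.8853 = 0.177 nats.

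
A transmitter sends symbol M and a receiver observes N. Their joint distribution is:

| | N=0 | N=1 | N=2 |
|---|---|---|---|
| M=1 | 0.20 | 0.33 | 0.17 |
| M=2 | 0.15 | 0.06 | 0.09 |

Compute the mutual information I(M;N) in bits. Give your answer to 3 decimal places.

0.053 bits

Marginals: p(M) = (0.7000, 0.3000), p(N) = (0.3500, 0.3900, 0.2600).
I(M;N) = Σ p(x,y)·log₂[p(x,y)/(p(x)p(y))].
  (1,0): 0.20·log₂(0.8163) = -0.0586
  (1,1): 0.33·log₂(1.2088) = 0.0903
  (1,2): 0.17·log₂(0.9341) = -0.0167
  (2,0): 0.15·log₂(1.4286) = 0.0772
  (2,1): 0.06·log₂(0.5128) = -0.0578
  (2,2): 0.09·log₂(1.1538) = 0.0186
Sum = 0.053 bits.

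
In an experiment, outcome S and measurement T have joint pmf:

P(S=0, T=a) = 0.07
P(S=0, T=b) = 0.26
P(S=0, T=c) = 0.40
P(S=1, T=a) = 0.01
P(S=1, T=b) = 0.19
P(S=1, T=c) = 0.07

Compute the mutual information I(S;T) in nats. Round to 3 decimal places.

Marginals: p(S) = (0.7300, 0.2700), p(T) = (0.0800, 0.4500, 0.4700).
I(S;T) = Σ p(x,y)·ln[p(x,y)/(p(x)p(y))].
  (0,a): 0.07·ln(1.1986) = 0.0127
  (0,b): 0.26·ln(0.7915) = -0.0608
  (0,c): 0.40·ln(1.1658) = 0.0614
  (1,a): 0.01·ln(0.4630) = -0.0077
  (1,b): 0.19·ln(1.5638) = 0.0850
  (1,c): 0.07·ln(0.5516) = -0.0416
Sum = 0.049 nats.

0.049 nats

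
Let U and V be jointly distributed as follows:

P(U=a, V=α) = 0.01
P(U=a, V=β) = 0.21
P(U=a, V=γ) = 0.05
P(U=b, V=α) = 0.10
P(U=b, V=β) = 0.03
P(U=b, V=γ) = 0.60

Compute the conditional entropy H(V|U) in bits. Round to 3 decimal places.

0.840 bits

Marginals: p(U) = (0.2700, 0.7300), p(V) = (0.1100, 0.2400, 0.6500).
H(V|U) = Σ p(U) · H(V|U=·).
  U=a: p=0.2700, H(V|U=a) = 0.9087
  U=b: p=0.7300, H(V|U=b) = 0.8147
Weighted sum = 0.840 bits.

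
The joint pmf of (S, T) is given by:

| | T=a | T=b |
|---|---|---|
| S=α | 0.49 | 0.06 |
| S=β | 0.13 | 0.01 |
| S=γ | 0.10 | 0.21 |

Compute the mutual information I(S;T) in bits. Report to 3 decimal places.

Marginals: p(S) = (0.5500, 0.1400, 0.3100), p(T) = (0.7200, 0.2800).
I(S;T) = Σ p(x,y)·log₂[p(x,y)/(p(x)p(y))].
  (α,a): 0.49·log₂(1.2374) = 0.1506
  (α,b): 0.06·log₂(0.3896) = -0.0816
  (β,a): 0.13·log₂(1.2897) = 0.0477
  (β,b): 0.01·log₂(0.2551) = -0.0197
  (γ,a): 0.10·log₂(0.4480) = -0.1158
  (γ,b): 0.21·log₂(2.4194) = 0.2677
Sum = 0.249 bits.

0.249 bits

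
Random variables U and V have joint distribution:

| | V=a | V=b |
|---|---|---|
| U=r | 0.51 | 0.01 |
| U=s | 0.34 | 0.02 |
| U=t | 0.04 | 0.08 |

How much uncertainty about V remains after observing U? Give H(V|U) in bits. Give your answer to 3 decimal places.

0.293 bits

Chain rule: H(V|U) = H(U,V) − H(U).
Marginals: p(U) = (0.5200, 0.3600, 0.1200), p(V) = (0.8900, 0.1100).
H(U,V) = 1.6812 bits; H(U) = 1.3883 bits.
H(V|U) = 1.6812 − 1.3883 = 0.293 bits.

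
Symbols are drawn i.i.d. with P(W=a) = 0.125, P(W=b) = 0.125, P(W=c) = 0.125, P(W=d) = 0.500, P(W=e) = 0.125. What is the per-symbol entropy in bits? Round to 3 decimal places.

2.000 bits

H(W) = −Σ p·log₂ p.
  −(0.125)·log₂(0.125) = 0.3750
  −(0.125)·log₂(0.125) = 0.3750
  −(0.125)·log₂(0.125) = 0.3750
  −(0.500)·log₂(0.500) = 0.5000
  −(0.125)·log₂(0.125) = 0.3750
Sum: 0.3750 + 0.3750 + 0.3750 + 0.5000 + 0.3750 = 2.000 bits.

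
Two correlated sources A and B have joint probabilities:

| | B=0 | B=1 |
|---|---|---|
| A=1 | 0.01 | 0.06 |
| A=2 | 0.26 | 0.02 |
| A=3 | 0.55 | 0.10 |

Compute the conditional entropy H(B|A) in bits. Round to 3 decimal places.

Chain rule: H(B|A) = H(A,B) − H(A).
Marginals: p(A) = (0.0700, 0.2800, 0.6500), p(B) = (0.8200, 0.1800).
H(A,B) = 1.7347 bits; H(A) = 1.1867 bits.
H(B|A) = 1.7347 − 1.1867 = 0.548 bits.

0.548 bits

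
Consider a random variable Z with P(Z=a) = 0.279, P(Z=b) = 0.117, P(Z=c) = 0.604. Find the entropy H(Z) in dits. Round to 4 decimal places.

H(Z) = −Σ p·log₁₀ p.
  −(0.279)·log₁₀(0.279) = 0.15468
  −(0.117)·log₁₀(0.117) = 0.10902
  −(0.604)·log₁₀(0.604) = 0.13225
Sum: 0.15468 + 0.10902 + 0.13225 = 0.3960 dits.

0.3960 dits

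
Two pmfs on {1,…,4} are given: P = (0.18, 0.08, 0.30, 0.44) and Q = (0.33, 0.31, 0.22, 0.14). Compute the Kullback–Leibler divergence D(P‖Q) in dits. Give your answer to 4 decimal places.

0.1648 dits

D(P‖Q) = Σ p·log₁₀(p/q).
  0.18·log₁₀(0.18/0.33) = -0.04738
  0.08·log₁₀(0.08/0.31) = -0.04706
  0.30·log₁₀(0.30/0.22) = 0.04041
  0.44·log₁₀(0.44/0.14) = 0.21882
D(P‖Q) = 0.1648 dits.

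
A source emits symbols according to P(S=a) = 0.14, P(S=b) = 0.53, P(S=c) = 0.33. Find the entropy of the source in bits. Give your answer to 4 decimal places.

H(S) = −Σ p·log₂ p.
  −(0.14)·log₂(0.14) = 0.39711
  −(0.53)·log₂(0.53) = 0.48545
  −(0.33)·log₂(0.33) = 0.52782
Sum: 0.39711 + 0.48545 + 0.52782 = 1.4104 bits.

1.4104 bits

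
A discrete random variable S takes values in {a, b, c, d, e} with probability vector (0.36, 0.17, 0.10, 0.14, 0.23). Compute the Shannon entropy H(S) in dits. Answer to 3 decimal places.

0.657 dits

H(S) = −Σ p·log₁₀ p.
  −(0.36)·log₁₀(0.36) = 0.1597
  −(0.17)·log₁₀(0.17) = 0.1308
  −(0.10)·log₁₀(0.10) = 0.1000
  −(0.14)·log₁₀(0.14) = 0.1195
  −(0.23)·log₁₀(0.23) = 0.1468
Sum: 0.1597 + 0.1308 + 0.1000 + 0.1195 + 0.1468 = 0.657 dits.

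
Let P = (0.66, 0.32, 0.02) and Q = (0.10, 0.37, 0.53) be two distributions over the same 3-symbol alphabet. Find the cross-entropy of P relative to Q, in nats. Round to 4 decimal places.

H(P,Q) = −Σ p·ln q.
  −0.66·ln(0.10) = 1.51971
  −0.32·ln(0.37) = 0.31816
  −0.02·ln(0.53) = 0.01270
H(P,Q) = 1.8506 nats.

1.8506 nats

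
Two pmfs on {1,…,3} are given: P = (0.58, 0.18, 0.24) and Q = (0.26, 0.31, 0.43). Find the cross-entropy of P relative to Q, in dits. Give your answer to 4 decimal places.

H(P,Q) = −Σ p·log₁₀ q.
  −0.58·log₁₀(0.26) = 0.33932
  −0.18·log₁₀(0.31) = 0.09155
  −0.24·log₁₀(0.43) = 0.08797
H(P,Q) = 0.5188 dits.

0.5188 dits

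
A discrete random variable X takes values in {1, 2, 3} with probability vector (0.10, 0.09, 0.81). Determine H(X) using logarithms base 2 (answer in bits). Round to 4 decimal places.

0.8911 bits

H(X) = −Σ p·log₂ p.
  −(0.10)·log₂(0.10) = 0.33219
  −(0.09)·log₂(0.09) = 0.31265
  −(0.81)·log₂(0.81) = 0.24625
Sum: 0.33219 + 0.31265 + 0.24625 = 0.8911 bits.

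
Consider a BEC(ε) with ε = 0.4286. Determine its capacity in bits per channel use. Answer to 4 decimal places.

Binary erasure channel: capacity C = 1 − ε.
C = 1 − 0.4286 = 0.5714 bits per channel use.

0.5714 bits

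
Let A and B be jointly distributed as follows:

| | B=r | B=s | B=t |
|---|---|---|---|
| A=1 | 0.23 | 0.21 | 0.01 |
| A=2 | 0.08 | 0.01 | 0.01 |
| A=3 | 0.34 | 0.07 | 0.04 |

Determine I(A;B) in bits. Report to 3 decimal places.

Marginals: p(A) = (0.4500, 0.1000, 0.4500), p(B) = (0.6500, 0.2900, 0.0600).
I(A;B) = H(A) + H(B) − H(A,B).
H(A) = 1.3690, H(B) = 1.1654, H(A,B) = 2.4348.
I(A;B) = 1.3690 + 1.1654 − 2.4348 = 0.100 bits.

0.100 bits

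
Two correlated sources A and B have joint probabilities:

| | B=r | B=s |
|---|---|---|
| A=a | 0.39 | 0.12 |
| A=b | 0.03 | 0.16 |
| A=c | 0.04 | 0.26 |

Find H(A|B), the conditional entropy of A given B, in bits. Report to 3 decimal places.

Chain rule: H(A|B) = H(A,B) − H(B).
Marginals: p(A) = (0.5100, 0.1900, 0.3000), p(B) = (0.4600, 0.5400).
H(A,B) = 2.1627 bits; H(B) = 0.9954 bits.
H(A|B) = 2.1627 − 0.9954 = 1.167 bits.

1.167 bits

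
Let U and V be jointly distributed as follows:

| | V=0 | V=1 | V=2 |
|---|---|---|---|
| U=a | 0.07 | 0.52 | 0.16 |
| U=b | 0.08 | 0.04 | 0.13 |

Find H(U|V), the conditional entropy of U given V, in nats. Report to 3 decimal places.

0.447 nats

Marginals: p(U) = (0.7500, 0.2500), p(V) = (0.1500, 0.5600, 0.2900).
H(U|V) = Σ p(V) · H(U|V=·).
  V=0: p=0.1500, H(U|V=0) = 0.6909
  V=1: p=0.5600, H(U|V=1) = 0.2573
  V=2: p=0.2900, H(U|V=2) = 0.6878
Weighted sum = 0.447 nats.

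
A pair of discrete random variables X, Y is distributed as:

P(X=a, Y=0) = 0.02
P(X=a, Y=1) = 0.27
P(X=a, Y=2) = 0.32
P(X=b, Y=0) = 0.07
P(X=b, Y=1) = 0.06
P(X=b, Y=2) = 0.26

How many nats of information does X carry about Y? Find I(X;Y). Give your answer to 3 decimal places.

Marginals: p(X) = (0.6100, 0.3900), p(Y) = (0.0900, 0.3300, 0.5800).
I(X;Y) = H(X) + H(Y) − H(X,Y).
H(X) = 0.6687, H(Y) = 0.8985, H(X,Y) = 1.5016.
I(X;Y) = 0.6687 + 0.8985 − 1.5016 = 0.066 nats.

0.066 nats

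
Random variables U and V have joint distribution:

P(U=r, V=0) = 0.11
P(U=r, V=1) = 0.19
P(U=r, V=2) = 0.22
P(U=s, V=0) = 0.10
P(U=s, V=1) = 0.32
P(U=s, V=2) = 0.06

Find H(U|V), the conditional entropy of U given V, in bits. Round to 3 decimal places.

0.905 bits

Marginals: p(U) = (0.5200, 0.4800), p(V) = (0.2100, 0.5100, 0.2800).
H(U|V) = Σ p(V) · H(U|V=·).
  V=0: p=0.2100, H(U|V=0) = 0.9984
  V=1: p=0.5100, H(U|V=1) = 0.9526
  V=2: p=0.2800, H(U|V=2) = 0.7496
Weighted sum = 0.905 bits.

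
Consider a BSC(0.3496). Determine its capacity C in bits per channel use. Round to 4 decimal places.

0.0663 bits

Binary symmetric channel: C = 1 − h₂(ε) where h₂ is the binary entropy function.
h₂(0.3496) = −0.3496·log₂0.3496 − 0.6504·log₂0.6504 = 0.9337.
C = 1 − 0.9337 = 0.0663 bits per channel use.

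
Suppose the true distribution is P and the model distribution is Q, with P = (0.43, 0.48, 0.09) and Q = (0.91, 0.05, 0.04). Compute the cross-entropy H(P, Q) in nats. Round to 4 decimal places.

1.7682 nats

H(P,Q) = −Σ p·ln q.
  −0.43·ln(0.91) = 0.04055
  −0.48·ln(0.05) = 1.43795
  −0.09·ln(0.04) = 0.28970
H(P,Q) = 1.7682 nats.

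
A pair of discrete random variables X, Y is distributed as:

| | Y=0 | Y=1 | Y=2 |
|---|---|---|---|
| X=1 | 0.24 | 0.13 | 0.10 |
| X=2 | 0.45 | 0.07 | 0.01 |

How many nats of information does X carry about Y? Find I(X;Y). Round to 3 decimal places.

Marginals: p(X) = (0.4700, 0.5300), p(Y) = (0.6900, 0.2000, 0.1100).
I(X;Y) = Σ p(x,y)·ln[p(x,y)/(p(x)p(y))].
  (1,0): 0.24·ln(0.7401) = -0.0722
  (1,1): 0.13·ln(1.3830) = 0.0422
  (1,2): 0.10·ln(1.9342) = 0.0660
  (2,0): 0.45·ln(1.2305) = 0.0933
  (2,1): 0.07·ln(0.6604) = -0.0290
  (2,2): 0.01·ln(0.1715) = -0.0176
Sum = 0.083 nats.

0.083 nats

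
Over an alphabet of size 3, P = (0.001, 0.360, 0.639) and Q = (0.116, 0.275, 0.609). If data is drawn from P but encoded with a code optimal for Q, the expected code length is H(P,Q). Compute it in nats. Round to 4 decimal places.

0.7838 nats

H(P,Q) = −Σ p·ln q.
  −0.001·ln(0.116) = 0.00215
  −0.360·ln(0.275) = 0.46475
  −0.639·ln(0.609) = 0.31690
H(P,Q) = 0.7838 nats.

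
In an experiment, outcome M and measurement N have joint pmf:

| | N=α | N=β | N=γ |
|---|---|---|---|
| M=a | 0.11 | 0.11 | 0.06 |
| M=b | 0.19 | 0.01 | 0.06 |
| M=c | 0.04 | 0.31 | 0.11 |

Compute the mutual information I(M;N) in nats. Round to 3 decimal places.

Marginals: p(M) = (0.2800, 0.2600, 0.4600), p(N) = (0.3400, 0.4300, 0.2300).
I(M;N) = H(M) + H(N) − H(M,N).
H(M) = 1.0639, H(N) = 1.0677, H(M,N) = 1.9194.
I(M;N) = 1.0639 + 1.0677 − 1.9194 = 0.212 nats.

0.212 nats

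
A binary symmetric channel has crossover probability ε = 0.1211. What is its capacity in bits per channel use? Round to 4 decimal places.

Binary symmetric channel: C = 1 − h₂(ε) where h₂ is the binary entropy function.
h₂(0.1211) = −0.1211·log₂0.1211 − 0.8789·log₂0.8789 = 0.5325.
C = 1 − 0.5325 = 0.4675 bits per channel use.

0.4675 bits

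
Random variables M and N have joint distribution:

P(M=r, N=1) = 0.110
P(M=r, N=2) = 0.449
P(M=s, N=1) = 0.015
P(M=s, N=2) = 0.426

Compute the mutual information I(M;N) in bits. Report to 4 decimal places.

Marginals: p(M) = (0.5590, 0.4410), p(N) = (0.1250, 0.8750).
I(M;N) = Σ p(x,y)·log₂[p(x,y)/(p(x)p(y))].
  (r,1): 0.110·log₂(1.5742) = 0.07201
  (r,2): 0.449·log₂(0.9180) = -0.05545
  (s,1): 0.015·log₂(0.2721) = -0.02817
  (s,2): 0.426·log₂(1.1040) = 0.06080
Sum = 0.0492 bits.

0.0492 bits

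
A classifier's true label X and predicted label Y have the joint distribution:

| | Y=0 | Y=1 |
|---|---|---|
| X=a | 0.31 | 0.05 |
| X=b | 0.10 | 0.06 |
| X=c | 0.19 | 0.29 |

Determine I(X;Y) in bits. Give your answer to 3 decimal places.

Marginals: p(X) = (0.3600, 0.1600, 0.4800), p(Y) = (0.6000, 0.4000).
I(X;Y) = H(X) + H(Y) − H(X,Y).
H(X) = 1.4619, H(Y) = 0.9710, H(X,Y) = 2.2887.
I(X;Y) = 1.4619 + 0.9710 − 2.2887 = 0.144 bits.

0.144 bits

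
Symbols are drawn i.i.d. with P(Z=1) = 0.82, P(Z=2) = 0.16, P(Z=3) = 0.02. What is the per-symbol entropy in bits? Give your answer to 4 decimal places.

0.7707 bits

H(Z) = −Σ p·log₂ p.
  −(0.82)·log₂(0.82) = 0.23477
  −(0.16)·log₂(0.16) = 0.42302
  −(0.02)·log₂(0.02) = 0.11288
Sum: 0.23477 + 0.42302 + 0.11288 = 0.7707 bits.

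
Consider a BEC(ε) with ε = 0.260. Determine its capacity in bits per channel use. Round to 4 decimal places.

Binary erasure channel: capacity C = 1 − ε.
C = 1 − 0.260 = 0.7400 bits per channel use.

0.7400 bits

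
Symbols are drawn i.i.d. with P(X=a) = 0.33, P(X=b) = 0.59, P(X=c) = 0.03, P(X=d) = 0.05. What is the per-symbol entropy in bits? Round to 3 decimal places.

1.345 bits

H(X) = −Σ p·log₂ p.
  −(0.33)·log₂(0.33) = 0.5278
  −(0.59)·log₂(0.59) = 0.4491
  −(0.03)·log₂(0.03) = 0.1518
  −(0.05)·log₂(0.05) = 0.2161
Sum: 0.5278 + 0.4491 + 0.1518 + 0.2161 = 1.345 bits.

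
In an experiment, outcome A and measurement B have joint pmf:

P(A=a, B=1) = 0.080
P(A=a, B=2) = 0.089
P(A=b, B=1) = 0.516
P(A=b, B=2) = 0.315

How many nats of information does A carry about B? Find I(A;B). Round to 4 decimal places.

Marginals: p(A) = (0.1690, 0.8310), p(B) = (0.5960, 0.4040).
I(A;B) = H(A) + H(B) − H(A,B).
H(A) = 0.4543, H(B) = 0.6746, H(A,B) = 1.1227.
I(A;B) = 0.4543 + 0.6746 − 1.1227 = 0.0062 nats.

0.0062 nats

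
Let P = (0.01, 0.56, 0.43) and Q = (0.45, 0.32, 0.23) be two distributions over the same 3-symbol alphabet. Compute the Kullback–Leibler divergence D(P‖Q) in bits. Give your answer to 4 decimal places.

D(P‖Q) = Σ p·log₂(p/q).
  0.01·log₂(0.01/0.45) = -0.05492
  0.56·log₂(0.56/0.32) = 0.45212
  0.43·log₂(0.43/0.23) = 0.38816
D(P‖Q) = 0.7854 bits.

0.7854 bits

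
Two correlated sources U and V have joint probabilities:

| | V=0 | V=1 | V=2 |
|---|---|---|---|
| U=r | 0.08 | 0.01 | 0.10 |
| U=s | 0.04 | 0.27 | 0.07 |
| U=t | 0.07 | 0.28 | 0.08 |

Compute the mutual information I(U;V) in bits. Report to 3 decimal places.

Marginals: p(U) = (0.1900, 0.3800, 0.4300), p(V) = (0.1900, 0.5600, 0.2500).
I(U;V) = Σ p(x,y)·log₂[p(x,y)/(p(x)p(y))].
  (r,0): 0.08·log₂(2.2161) = 0.0918
  (r,1): 0.01·log₂(0.0940) = -0.0341
  (r,2): 0.10·log₂(2.1053) = 0.1074
  (s,0): 0.04·log₂(0.5540) = -0.0341
  (s,1): 0.27·log₂(1.2688) = 0.0927
  (s,2): 0.07·log₂(0.7368) = -0.0308
  (t,0): 0.07·log₂(0.8568) = -0.0156
  (t,1): 0.28·log₂(1.1628) = 0.0609
  (t,2): 0.08·log₂(0.7442) = -0.0341
Sum = 0.204 bits.

0.204 bits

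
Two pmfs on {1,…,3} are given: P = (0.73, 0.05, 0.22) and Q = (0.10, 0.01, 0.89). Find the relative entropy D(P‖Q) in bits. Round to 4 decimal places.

D(P‖Q) = Σ p·log₂(p/q).
  0.73·log₂(0.73/0.10) = 2.09356
  0.05·log₂(0.05/0.01) = 0.11610
  0.22·log₂(0.22/0.89) = -0.44359
D(P‖Q) = 1.7661 bits.

1.7661 bits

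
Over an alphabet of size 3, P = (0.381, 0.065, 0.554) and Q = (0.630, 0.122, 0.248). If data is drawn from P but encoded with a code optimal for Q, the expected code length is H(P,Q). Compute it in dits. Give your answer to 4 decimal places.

0.4713 dits

H(P,Q) = −Σ p·log₁₀ q.
  −0.381·log₁₀(0.630) = 0.07645
  −0.065·log₁₀(0.122) = 0.05939
  −0.554·log₁₀(0.248) = 0.33547
H(P,Q) = 0.4713 dits.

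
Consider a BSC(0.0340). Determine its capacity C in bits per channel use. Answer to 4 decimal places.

0.7859 bits

Binary symmetric channel: C = 1 − h₂(ε) where h₂ is the binary entropy function.
h₂(0.0340) = −0.0340·log₂0.0340 − 0.9660·log₂0.9660 = 0.2141.
C = 1 − 0.2141 = 0.7859 bits per channel use.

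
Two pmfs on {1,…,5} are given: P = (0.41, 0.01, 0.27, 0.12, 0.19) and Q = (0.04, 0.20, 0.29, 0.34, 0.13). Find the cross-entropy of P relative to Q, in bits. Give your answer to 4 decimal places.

H(P,Q) = −Σ p·log₂ q.
  −0.41·log₂(0.04) = 1.90398
  −0.01·log₂(0.20) = 0.02322
  −0.27·log₂(0.29) = 0.48219
  −0.12·log₂(0.34) = 0.18677
  −0.19·log₂(0.13) = 0.55925
H(P,Q) = 3.1554 bits.

3.1554 bits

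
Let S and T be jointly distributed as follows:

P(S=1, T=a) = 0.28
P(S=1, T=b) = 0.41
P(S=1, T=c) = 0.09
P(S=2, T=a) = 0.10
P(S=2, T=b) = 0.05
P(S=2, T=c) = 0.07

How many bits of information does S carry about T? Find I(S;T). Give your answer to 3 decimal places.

Marginals: p(S) = (0.7800, 0.2200), p(T) = (0.3800, 0.4600, 0.1600).
I(S;T) = H(S) + H(T) − H(S,T).
H(S) = 0.7602, H(T) = 1.4688, H(S,T) = 2.1711.
I(S;T) = 0.7602 + 1.4688 − 2.1711 = 0.058 bits.

0.058 bits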